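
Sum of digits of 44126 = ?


4 + 4 + 1 + 2 + 6 = 17


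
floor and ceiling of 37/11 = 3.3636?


37/11 = 3.3636
floor = 3
ceil = 4

floor = 3, ceil = 4


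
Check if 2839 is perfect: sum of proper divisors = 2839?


Proper divisors of 2839: 1, 17, 167
Sum = 1 + 17 + 167 = 185

No, 2839 is not perfect (185 ≠ 2839)


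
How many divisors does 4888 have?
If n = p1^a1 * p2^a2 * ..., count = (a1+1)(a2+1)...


4888 = 2^3 × 13^1 × 47^1
d(4888) = (3+1) × (1+1) × (1+1) = 16

16 divisors


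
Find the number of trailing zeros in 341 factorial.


floor(341/5) = 68
floor(341/25) = 13
floor(341/125) = 2
Total = 83

83 trailing zeros


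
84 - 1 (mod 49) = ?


84 - 1 = 83
83 mod 49 = 34


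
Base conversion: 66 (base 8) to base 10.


66 (base 8) = 54 (decimal)
54 (decimal) = 54 (base 10)


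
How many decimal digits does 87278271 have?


87278271 has 8 digits in base 10
floor(log10(87278271)) + 1 = floor(7.9409) + 1 = 8

8 digits (base 10)


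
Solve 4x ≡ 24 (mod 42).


GCD(4, 42) = 2 divides 24
Divide: 2x ≡ 12 (mod 21)
x ≡ 6 (mod 21)


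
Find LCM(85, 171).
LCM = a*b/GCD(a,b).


GCD(85, 171) = 1
LCM = 85*171/1 = 14535/1 = 14535

LCM = 14535


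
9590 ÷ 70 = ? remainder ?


9590 = 70 * 137 + 0
Check: 9590 + 0 = 9590

q = 137, r = 0


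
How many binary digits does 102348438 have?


102348438 in base 2 = 110000110011011011010010110
Number of digits = 27

27 digits (base 2)


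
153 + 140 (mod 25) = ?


153 + 140 = 293
293 mod 25 = 18


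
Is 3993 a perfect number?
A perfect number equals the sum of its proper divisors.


Proper divisors of 3993: 1, 3, 11, 33, 121, 363, 1331
Sum = 1 + 3 + 11 + 33 + 121 + 363 + 1331 = 1863

No, 3993 is not perfect (1863 ≠ 3993)


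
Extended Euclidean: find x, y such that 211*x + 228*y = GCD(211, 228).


Tabular extended Euclidean (each row: r = 211*s + 228*t):
r=211, s=1, t=0
r=228, s=0, t=1
q=0: r=211, s=1, t=0   [211*(1) + 228*(0) = 211]
q=1: r=17, s=-1, t=1   [211*(-1) + 228*(1) = 17]
q=12: r=7, s=13, t=-12   [211*(13) + 228*(-12) = 7]
q=2: r=3, s=-27, t=25   [211*(-27) + 228*(25) = 3]
q=2: r=1, s=67, t=-62   [211*(67) + 228*(-62) = 1]
q=3: r=0, s=-228, t=211   [211*(-228) + 228*(211) = 0]
GCD = 1; from the row with r=1: x=67, y=-62
Check: 211*(67) + 228*(-62) = 14137 - 14136 = 1

GCD = 1, x = 67, y = -62


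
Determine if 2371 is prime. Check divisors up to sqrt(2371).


Check divisors up to sqrt(2371) = 48.6929
No divisors found.
2371 is prime.

Yes, 2371 is prime


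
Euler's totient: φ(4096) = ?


4096 = 2^12
Prime factors: 2
φ(4096) = 4096 × (1-1/2)
= 4096 × 1/2 = 2048

φ(4096) = 2048


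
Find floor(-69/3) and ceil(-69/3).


-69/3 = -23.0000
floor = -23
ceil = -23

floor = -23, ceil = -23


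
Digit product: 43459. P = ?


4 × 3 × 4 × 5 × 9 = 2160


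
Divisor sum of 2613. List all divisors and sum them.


Divisors of 2613: 1, 3, 13, 39, 67, 201, 871, 2613
Sum = 1 + 3 + 13 + 39 + 67 + 201 + 871 + 2613 = 3808

σ(2613) = 3808


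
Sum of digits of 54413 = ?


5 + 4 + 4 + 1 + 3 = 17


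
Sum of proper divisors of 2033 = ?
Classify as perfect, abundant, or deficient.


Proper divisors: 1, 19, 107
Sum = 1 + 19 + 107 = 127
127 < 2033 → deficient

s(2033) = 127 (deficient)


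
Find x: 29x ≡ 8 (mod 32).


GCD(29, 32) = 1, unique solution
a^(-1) mod 32 = 21
x = 21 * 8 mod 32 = 8

x ≡ 8 (mod 32)


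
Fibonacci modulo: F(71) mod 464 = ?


F(k) mod 464 for k=1..71:
1, 1, 2, 3, 5, 8, 13, 21, 34, 55, 89, 144, 233, 377, 146, 59, 205, 264, 5, 269, 274, 79, 353, 432, 321, 289, 146, 435, 117, 88, 205, 293, 34, 327, 361, 224, 121, 345, 2, 347, 349, 232, 117, 349, 2, 351, 353, 240, 129, 369, 34, 403, 437, 376, 349, 261, 146, 407, 89, 32, 121, 153, 274, 427, 237, 200, 437, 173, 146, 319, 1
F(71) mod 464 = 1


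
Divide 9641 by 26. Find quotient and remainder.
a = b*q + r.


9641 = 26 * 370 + 21
Check: 9620 + 21 = 9641

q = 370, r = 21


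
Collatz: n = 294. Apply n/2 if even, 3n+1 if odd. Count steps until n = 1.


294 → 147 → 442 → 221 → 664 → 332 → 166 → 83 → 250 → 125 → 376 → 188 → 94 → 47 → 142 → 71 → 214 → 107 → 322 → 161 → 484 → 242 → 121 → 364 → 182 → 91 → 274 → 137 → 412 → 206 → 103 → 310 → 155 → 466 → 233 → 700 → 350 → 175 → 526 → 263 → 790 → 395 → 1186 → 593 → 1780 → 890 → 445 → 1336 → 668 → 334 → 167 → 502 → 251 → 754 → 377 → 1132 → 566 → 283 → 850 → 425 → 1276 → 638 → 319 → 958 → 479 → 1438 → 719 → 2158 → 1079 → 3238 → 1619 → 4858 → 2429 → 7288 → 3644 → 1822 → 911 → 2734 → 1367 → 4102 → 2051 → 6154 → 3077 → 9232 → 4616 → 2308 → 1154 → 577 → 1732 → 866 → 433 → 1300 → 650 → 325 → 976 → 488 → 244 → 122 → 61 → 184 → 92 → 46 → 23 → 70 → 35 → 106 → 53 → 160 → 80 → 40 → 20 → 10 → 5 → 16 → 8 → 4 → 2 → 1
Total steps = 117

117 steps


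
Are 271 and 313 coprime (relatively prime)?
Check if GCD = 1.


Euclidean algorithm:
313 = 1 * 271 + 42
271 = 6 * 42 + 19
42 = 2 * 19 + 4
19 = 4 * 4 + 3
4 = 1 * 3 + 1
3 = 3 * 1 + 0
GCD(271, 313) = 1

Yes, coprime (GCD = 1)


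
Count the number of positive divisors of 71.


71 = 71^1
d(71) = (1+1) = 2

2 divisors


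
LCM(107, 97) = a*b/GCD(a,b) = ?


GCD(107, 97) = 1
LCM = 107*97/1 = 10379/1 = 10379

LCM = 10379


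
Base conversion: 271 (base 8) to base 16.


271 (base 8) = 185 (decimal)
185 (decimal) = B9 (base 16)


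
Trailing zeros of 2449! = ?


floor(2449/5) = 489
floor(2449/25) = 97
floor(2449/125) = 19
floor(2449/625) = 3
Total = 608

608 trailing zeros


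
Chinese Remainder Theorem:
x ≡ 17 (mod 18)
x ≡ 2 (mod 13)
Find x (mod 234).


M = 18*13 = 234
M1 = M/18 = 13, M2 = M/13 = 18
M1^(-1) mod 18 = 7, M2^(-1) mod 13 = 8
x = 17*13*7 + 2*18*8 = 1835
1835 mod 234 = 197
Check: 197 mod 18 = 17 ✓, 197 mod 13 = 2 ✓

x ≡ 197 (mod 234)


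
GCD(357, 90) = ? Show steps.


357 = 3 * 90 + 87
90 = 1 * 87 + 3
87 = 29 * 3 + 0
GCD = 3


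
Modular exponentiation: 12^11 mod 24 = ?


12^1 mod 24 = 12
12^2 mod 24 = 0
12^3 mod 24 = 0
12^4 mod 24 = 0
12^5 mod 24 = 0
12^6 mod 24 = 0
12^7 mod 24 = 0
12^8 mod 24 = 0
12^9 mod 24 = 0
12^10 mod 24 = 0
12^11 mod 24 = 0


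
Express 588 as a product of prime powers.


588 / 2 = 294
294 / 2 = 147
147 / 3 = 49
49 / 7 = 7
7 / 7 = 1
588 = 2^2 × 3 × 7^2


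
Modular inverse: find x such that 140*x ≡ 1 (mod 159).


Use the extended Euclidean algorithm on (159, 140); each row r = 159*s + 140*t:
r=159, s=1, t=0
r=140, s=0, t=1
q=1: r=19, s=1, t=-1   [159*(1) + 140*(-1) = 19]
q=7: r=7, s=-7, t=8   [159*(-7) + 140*(8) = 7]
q=2: r=5, s=15, t=-17   [159*(15) + 140*(-17) = 5]
q=1: r=2, s=-22, t=25   [159*(-22) + 140*(25) = 2]
q=2: r=1, s=59, t=-67   [159*(59) + 140*(-67) = 1]
q=2: r=0, s=-140, t=159   [159*(-140) + 140*(159) = 0]
GCD = 1 with t = -67, so 140*(-67) ≡ 1 (mod 159)
Inverse = -67 mod 159 = 92
Check: 140 * 92 = 12880 ≡ 1 (mod 159)

140^(-1) ≡ 92 (mod 159)


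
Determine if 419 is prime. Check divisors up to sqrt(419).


Check divisors up to sqrt(419) = 20.4695
No divisors found.
419 is prime.

Yes, 419 is prime


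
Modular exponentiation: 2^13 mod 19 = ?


2^1 mod 19 = 2
2^2 mod 19 = 4
2^3 mod 19 = 8
2^4 mod 19 = 16
2^5 mod 19 = 13
2^6 mod 19 = 7
2^7 mod 19 = 14
2^8 mod 19 = 9
2^9 mod 19 = 18
2^10 mod 19 = 17
2^11 mod 19 = 15
2^12 mod 19 = 11
2^13 mod 19 = 3


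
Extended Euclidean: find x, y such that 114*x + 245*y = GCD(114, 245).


Tabular extended Euclidean (each row: r = 114*s + 245*t):
r=114, s=1, t=0
r=245, s=0, t=1
q=0: r=114, s=1, t=0   [114*(1) + 245*(0) = 114]
q=2: r=17, s=-2, t=1   [114*(-2) + 245*(1) = 17]
q=6: r=12, s=13, t=-6   [114*(13) + 245*(-6) = 12]
q=1: r=5, s=-15, t=7   [114*(-15) + 245*(7) = 5]
q=2: r=2, s=43, t=-20   [114*(43) + 245*(-20) = 2]
q=2: r=1, s=-101, t=47   [114*(-101) + 245*(47) = 1]
q=2: r=0, s=245, t=-114   [114*(245) + 245*(-114) = 0]
GCD = 1; from the row with r=1: x=-101, y=47
Check: 114*(-101) + 245*(47) = -11514 + 11515 = 1

GCD = 1, x = -101, y = 47


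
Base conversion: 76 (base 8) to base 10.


76 (base 8) = 62 (decimal)
62 (decimal) = 62 (base 10)


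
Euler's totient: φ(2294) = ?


2294 = 2 × 31 × 37
Prime factors: 2, 31, 37
φ(2294) = 2294 × (1-1/2) × (1-1/31) × (1-1/37)
= 2294 × 1/2 × 30/31 × 36/37 = 1080

φ(2294) = 1080


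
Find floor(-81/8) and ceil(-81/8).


-81/8 = -10.1250
floor = -11
ceil = -10

floor = -11, ceil = -10


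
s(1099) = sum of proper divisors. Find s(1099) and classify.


Proper divisors: 1, 7, 157
Sum = 1 + 7 + 157 = 165
165 < 1099 → deficient

s(1099) = 165 (deficient)


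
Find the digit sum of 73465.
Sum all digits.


7 + 3 + 4 + 6 + 5 = 25


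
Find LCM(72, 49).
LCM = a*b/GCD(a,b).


GCD(72, 49) = 1
LCM = 72*49/1 = 3528/1 = 3528

LCM = 3528


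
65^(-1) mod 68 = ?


Use the extended Euclidean algorithm on (68, 65); each row r = 68*s + 65*t:
r=68, s=1, t=0
r=65, s=0, t=1
q=1: r=3, s=1, t=-1   [68*(1) + 65*(-1) = 3]
q=21: r=2, s=-21, t=22   [68*(-21) + 65*(22) = 2]
q=1: r=1, s=22, t=-23   [68*(22) + 65*(-23) = 1]
q=2: r=0, s=-65, t=68   [68*(-65) + 65*(68) = 0]
GCD = 1 with t = -23, so 65*(-23) ≡ 1 (mod 68)
Inverse = -23 mod 68 = 45
Check: 65 * 45 = 2925 ≡ 1 (mod 68)

65^(-1) ≡ 45 (mod 68)


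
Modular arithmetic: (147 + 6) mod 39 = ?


147 + 6 = 153
153 mod 39 = 36


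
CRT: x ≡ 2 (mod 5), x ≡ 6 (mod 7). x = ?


M = 5*7 = 35
M1 = M/5 = 7, M2 = M/7 = 5
M1^(-1) mod 5 = 3, M2^(-1) mod 7 = 3
x = 2*7*3 + 6*5*3 = 132
132 mod 35 = 27
Check: 27 mod 5 = 2 ✓, 27 mod 7 = 6 ✓

x ≡ 27 (mod 35)


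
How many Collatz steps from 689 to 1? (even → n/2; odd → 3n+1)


689 → 2068 → 1034 → 517 → 1552 → 776 → 388 → 194 → 97 → 292 → 146 → 73 → 220 → 110 → 55 → 166 → 83 → 250 → 125 → 376 → 188 → 94 → 47 → 142 → 71 → 214 → 107 → 322 → 161 → 484 → 242 → 121 → 364 → 182 → 91 → 274 → 137 → 412 → 206 → 103 → 310 → 155 → 466 → 233 → 700 → 350 → 175 → 526 → 263 → 790 → 395 → 1186 → 593 → 1780 → 890 → 445 → 1336 → 668 → 334 → 167 → 502 → 251 → 754 → 377 → 1132 → 566 → 283 → 850 → 425 → 1276 → 638 → 319 → 958 → 479 → 1438 → 719 → 2158 → 1079 → 3238 → 1619 → 4858 → 2429 → 7288 → 3644 → 1822 → 911 → 2734 → 1367 → 4102 → 2051 → 6154 → 3077 → 9232 → 4616 → 2308 → 1154 → 577 → 1732 → 866 → 433 → 1300 → 650 → 325 → 976 → 488 → 244 → 122 → 61 → 184 → 92 → 46 → 23 → 70 → 35 → 106 → 53 → 160 → 80 → 40 → 20 → 10 → 5 → 16 → 8 → 4 → 2 → 1
Total steps = 126

126 steps


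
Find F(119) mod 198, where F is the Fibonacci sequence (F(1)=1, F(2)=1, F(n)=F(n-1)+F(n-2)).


F(k) mod 198 for k=1..119:
1, 1, 2, 3, 5, 8, 13, 21, 34, 55, 89, 144, 35, 179, 16, 195, 13, 10, 23, 33, 56, 89, 145, 36, 181, 19, 2, 21, 23, 44, 67, 111, 178, 91, 71, 162, 35, 197, 34, 33, 67, 100, 167, 69, 38, 107, 145, 54, 1, 55, 56, 111, 167, 80, 49, 129, 178, 109, 89, 0, 89, 89, 178, 69, 49, 118, 167, 87, 56, 143, 1, 144, 145, 91, 38, 129, 167, 98, 67, 165, 34, 1, 35, 36, 71, 107, 178, 87, 67, 154, 23, 177, 2, 179, 181, 162, 145, 109, 56, 165, 23, 188, 13, 3, 16, 19, 35, 54, 89, 143, 34, 177, 13, 190, 5, 195, 2, 197, 1
F(119) mod 198 = 1


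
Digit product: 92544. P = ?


9 × 2 × 5 × 4 × 4 = 1440


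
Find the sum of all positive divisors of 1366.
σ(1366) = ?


Divisors of 1366: 1, 2, 683, 1366
Sum = 1 + 2 + 683 + 1366 = 2052

σ(1366) = 2052


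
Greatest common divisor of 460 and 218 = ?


460 = 2 * 218 + 24
218 = 9 * 24 + 2
24 = 12 * 2 + 0
GCD = 2


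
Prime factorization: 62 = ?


62 / 2 = 31
31 / 31 = 1
62 = 2 × 31


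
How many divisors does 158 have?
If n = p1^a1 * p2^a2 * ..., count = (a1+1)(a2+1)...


158 = 2^1 × 79^1
d(158) = (1+1) × (1+1) = 4

4 divisors


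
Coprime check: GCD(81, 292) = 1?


Euclidean algorithm:
292 = 3 * 81 + 49
81 = 1 * 49 + 32
49 = 1 * 32 + 17
32 = 1 * 17 + 15
17 = 1 * 15 + 2
15 = 7 * 2 + 1
2 = 2 * 1 + 0
GCD(81, 292) = 1

Yes, coprime (GCD = 1)


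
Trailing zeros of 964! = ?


floor(964/5) = 192
floor(964/25) = 38
floor(964/125) = 7
floor(964/625) = 1
Total = 238

238 trailing zeros


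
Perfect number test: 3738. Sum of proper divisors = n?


Proper divisors of 3738: 1, 2, 3, 6, 7, 14, 21, 42, 89, 178, 267, 534, 623, 1246, 1869
Sum = 1 + 2 + 3 + 6 + 7 + 14 + 21 + 42 + 89 + 178 + 267 + 534 + 623 + 1246 + 1869 = 4902

No, 3738 is not perfect (4902 ≠ 3738)


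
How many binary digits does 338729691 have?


338729691 in base 2 = 10100001100001001101011011011
Number of digits = 29

29 digits (base 2)


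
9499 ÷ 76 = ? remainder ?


9499 = 76 * 124 + 75
Check: 9424 + 75 = 9499

q = 124, r = 75


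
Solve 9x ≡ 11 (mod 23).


GCD(9, 23) = 1, unique solution
a^(-1) mod 23 = 18
x = 18 * 11 mod 23 = 14

x ≡ 14 (mod 23)


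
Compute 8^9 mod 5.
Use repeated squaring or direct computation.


8^1 mod 5 = 3
8^2 mod 5 = 4
8^3 mod 5 = 2
8^4 mod 5 = 1
8^5 mod 5 = 3
8^6 mod 5 = 4
8^7 mod 5 = 2
8^8 mod 5 = 1
8^9 mod 5 = 3


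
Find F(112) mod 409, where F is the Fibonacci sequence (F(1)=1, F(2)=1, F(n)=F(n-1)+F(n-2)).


F(k) mod 409 for k=1..112:
1, 1, 2, 3, 5, 8, 13, 21, 34, 55, 89, 144, 233, 377, 201, 169, 370, 130, 91, 221, 312, 124, 27, 151, 178, 329, 98, 18, 116, 134, 250, 384, 225, 200, 16, 216, 232, 39, 271, 310, 172, 73, 245, 318, 154, 63, 217, 280, 88, 368, 47, 6, 53, 59, 112, 171, 283, 45, 328, 373, 292, 256, 139, 395, 125, 111, 236, 347, 174, 112, 286, 398, 275, 264, 130, 394, 115, 100, 215, 315, 121, 27, 148, 175, 323, 89, 3, 92, 95, 187, 282, 60, 342, 402, 335, 328, 254, 173, 18, 191, 209, 400, 200, 191, 391, 173, 155, 328, 74, 402, 67, 60
F(112) mod 409 = 60


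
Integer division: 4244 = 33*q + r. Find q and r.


4244 = 33 * 128 + 20
Check: 4224 + 20 = 4244

q = 128, r = 20


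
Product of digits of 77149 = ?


7 × 7 × 1 × 4 × 9 = 1764


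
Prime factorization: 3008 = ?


3008 / 2 = 1504
1504 / 2 = 752
752 / 2 = 376
376 / 2 = 188
188 / 2 = 94
94 / 2 = 47
47 / 47 = 1
3008 = 2^6 × 47


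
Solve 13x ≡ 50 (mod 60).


GCD(13, 60) = 1, unique solution
a^(-1) mod 60 = 37
x = 37 * 50 mod 60 = 50

x ≡ 50 (mod 60)


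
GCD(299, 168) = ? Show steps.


299 = 1 * 168 + 131
168 = 1 * 131 + 37
131 = 3 * 37 + 20
37 = 1 * 20 + 17
20 = 1 * 17 + 3
17 = 5 * 3 + 2
3 = 1 * 2 + 1
2 = 2 * 1 + 0
GCD = 1


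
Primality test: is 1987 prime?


Check divisors up to sqrt(1987) = 44.5758
No divisors found.
1987 is prime.

Yes, 1987 is prime


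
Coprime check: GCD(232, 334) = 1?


Euclidean algorithm:
334 = 1 * 232 + 102
232 = 2 * 102 + 28
102 = 3 * 28 + 18
28 = 1 * 18 + 10
18 = 1 * 10 + 8
10 = 1 * 8 + 2
8 = 4 * 2 + 0
GCD(232, 334) = 2

No, not coprime (GCD = 2)


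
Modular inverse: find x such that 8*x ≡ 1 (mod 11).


Use the extended Euclidean algorithm on (11, 8); each row r = 11*s + 8*t:
r=11, s=1, t=0
r=8, s=0, t=1
q=1: r=3, s=1, t=-1   [11*(1) + 8*(-1) = 3]
q=2: r=2, s=-2, t=3   [11*(-2) + 8*(3) = 2]
q=1: r=1, s=3, t=-4   [11*(3) + 8*(-4) = 1]
q=2: r=0, s=-8, t=11   [11*(-8) + 8*(11) = 0]
GCD = 1 with t = -4, so 8*(-4) ≡ 1 (mod 11)
Inverse = -4 mod 11 = 7
Check: 8 * 7 = 56 ≡ 1 (mod 11)

8^(-1) ≡ 7 (mod 11)


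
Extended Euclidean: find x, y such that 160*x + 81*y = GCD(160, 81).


Tabular extended Euclidean (each row: r = 160*s + 81*t):
r=160, s=1, t=0
r=81, s=0, t=1
q=1: r=79, s=1, t=-1   [160*(1) + 81*(-1) = 79]
q=1: r=2, s=-1, t=2   [160*(-1) + 81*(2) = 2]
q=39: r=1, s=40, t=-79   [160*(40) + 81*(-79) = 1]
q=2: r=0, s=-81, t=160   [160*(-81) + 81*(160) = 0]
GCD = 1; from the row with r=1: x=40, y=-79
Check: 160*(40) + 81*(-79) = 6400 - 6399 = 1

GCD = 1, x = 40, y = -79


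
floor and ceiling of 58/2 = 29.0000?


58/2 = 29.0000
floor = 29
ceil = 29

floor = 29, ceil = 29


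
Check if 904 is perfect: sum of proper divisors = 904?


Proper divisors of 904: 1, 2, 4, 8, 113, 226, 452
Sum = 1 + 2 + 4 + 8 + 113 + 226 + 452 = 806

No, 904 is not perfect (806 ≠ 904)


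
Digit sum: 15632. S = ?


1 + 5 + 6 + 3 + 2 = 17


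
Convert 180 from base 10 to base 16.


180 (base 10) = 180 (decimal)
180 (decimal) = B4 (base 16)


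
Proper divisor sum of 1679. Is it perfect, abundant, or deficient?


Proper divisors: 1, 23, 73
Sum = 1 + 23 + 73 = 97
97 < 1679 → deficient

s(1679) = 97 (deficient)


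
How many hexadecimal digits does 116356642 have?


116356642 in base 16 = 6EF7622
Number of digits = 7

7 digits (base 16)


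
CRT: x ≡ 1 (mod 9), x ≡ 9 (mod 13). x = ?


M = 9*13 = 117
M1 = M/9 = 13, M2 = M/13 = 9
M1^(-1) mod 9 = 7, M2^(-1) mod 13 = 3
x = 1*13*7 + 9*9*3 = 334
334 mod 117 = 100
Check: 100 mod 9 = 1 ✓, 100 mod 13 = 9 ✓

x ≡ 100 (mod 117)


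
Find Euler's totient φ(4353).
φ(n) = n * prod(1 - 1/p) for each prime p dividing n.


4353 = 3 × 1451
Prime factors: 3, 1451
φ(4353) = 4353 × (1-1/3) × (1-1/1451)
= 4353 × 2/3 × 1450/1451 = 2900

φ(4353) = 2900


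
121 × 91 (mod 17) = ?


121 × 91 = 11011
11011 mod 17 = 12


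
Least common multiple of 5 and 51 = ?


GCD(5, 51) = 1
LCM = 5*51/1 = 255/1 = 255

LCM = 255


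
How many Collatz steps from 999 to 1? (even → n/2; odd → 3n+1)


999 → 2998 → 1499 → 4498 → 2249 → 6748 → 3374 → 1687 → 5062 → 2531 → 7594 → 3797 → 11392 → 5696 → 2848 → 1424 → 712 → 356 → 178 → 89 → 268 → 134 → 67 → 202 → 101 → 304 → 152 → 76 → 38 → 19 → 58 → 29 → 88 → 44 → 22 → 11 → 34 → 17 → 52 → 26 → 13 → 40 → 20 → 10 → 5 → 16 → 8 → 4 → 2 → 1
Total steps = 49

49 steps


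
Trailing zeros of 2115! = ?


floor(2115/5) = 423
floor(2115/25) = 84
floor(2115/125) = 16
floor(2115/625) = 3
Total = 526

526 trailing zeros


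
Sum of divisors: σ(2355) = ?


Divisors of 2355: 1, 3, 5, 15, 157, 471, 785, 2355
Sum = 1 + 3 + 5 + 15 + 157 + 471 + 785 + 2355 = 3792

σ(2355) = 3792


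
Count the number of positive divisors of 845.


845 = 5^1 × 13^2
d(845) = (1+1) × (2+1) = 6

6 divisors


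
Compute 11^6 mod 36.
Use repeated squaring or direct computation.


11^1 mod 36 = 11
11^2 mod 36 = 13
11^3 mod 36 = 35
11^4 mod 36 = 25
11^5 mod 36 = 23
11^6 mod 36 = 1


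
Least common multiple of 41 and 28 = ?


GCD(41, 28) = 1
LCM = 41*28/1 = 1148/1 = 1148

LCM = 1148


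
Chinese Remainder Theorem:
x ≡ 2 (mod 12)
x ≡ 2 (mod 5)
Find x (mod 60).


M = 12*5 = 60
M1 = M/12 = 5, M2 = M/5 = 12
M1^(-1) mod 12 = 5, M2^(-1) mod 5 = 3
x = 2*5*5 + 2*12*3 = 122
122 mod 60 = 2
Check: 2 mod 12 = 2 ✓, 2 mod 5 = 2 ✓

x ≡ 2 (mod 60)


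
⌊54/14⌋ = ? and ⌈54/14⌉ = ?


54/14 = 3.8571
floor = 3
ceil = 4

floor = 3, ceil = 4


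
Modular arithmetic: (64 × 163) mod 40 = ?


64 × 163 = 10432
10432 mod 40 = 32


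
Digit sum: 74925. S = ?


7 + 4 + 9 + 2 + 5 = 27


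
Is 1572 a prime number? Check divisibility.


1572 / 2 = 786 (exact division)
1572 is NOT prime.

No, 1572 is not prime


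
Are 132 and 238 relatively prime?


Euclidean algorithm:
238 = 1 * 132 + 106
132 = 1 * 106 + 26
106 = 4 * 26 + 2
26 = 13 * 2 + 0
GCD(132, 238) = 2

No, not coprime (GCD = 2)


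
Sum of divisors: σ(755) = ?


Divisors of 755: 1, 5, 151, 755
Sum = 1 + 5 + 151 + 755 = 912

σ(755) = 912


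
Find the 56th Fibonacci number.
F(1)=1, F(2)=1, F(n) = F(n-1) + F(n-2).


Sequence: 1, 1, 2, 3, 5, 8, 13, 21, 34, 55, 89, 144, 233, 377, 610, 987, 1597, 2584, 4181, 6765, 10946, 17711, 28657, 46368, 75025, 121393, 196418, 317811, 514229, 832040, 1346269, 2178309, 3524578, 5702887, 9227465, 14930352, 24157817, 39088169, 63245986, 102334155, 165580141, 267914296, 433494437, 701408733, 1134903170, 1836311903, 2971215073, 4807526976, 7778742049, 12586269025, 20365011074, 32951280099, 53316291173, 86267571272, 139583862445, 225851433717
F(56) = 225851433717


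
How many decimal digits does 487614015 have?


487614015 has 9 digits in base 10
floor(log10(487614015)) + 1 = floor(8.6881) + 1 = 9

9 digits (base 10)


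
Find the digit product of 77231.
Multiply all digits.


7 × 7 × 2 × 3 × 1 = 294


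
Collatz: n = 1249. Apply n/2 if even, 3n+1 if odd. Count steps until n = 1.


1249 → 3748 → 1874 → 937 → 2812 → 1406 → 703 → 2110 → 1055 → 3166 → 1583 → 4750 → 2375 → 7126 → 3563 → 10690 → 5345 → 16036 → 8018 → 4009 → 12028 → 6014 → 3007 → 9022 → 4511 → 13534 → 6767 → 20302 → 10151 → 30454 → 15227 → 45682 → 22841 → 68524 → 34262 → 17131 → 51394 → 25697 → 77092 → 38546 → 19273 → 57820 → 28910 → 14455 → 43366 → 21683 → 65050 → 32525 → 97576 → 48788 → 24394 → 12197 → 36592 → 18296 → 9148 → 4574 → 2287 → 6862 → 3431 → 10294 → 5147 → 15442 → 7721 → 23164 → 11582 → 5791 → 17374 → 8687 → 26062 → 13031 → 39094 → 19547 → 58642 → 29321 → 87964 → 43982 → 21991 → 65974 → 32987 → 98962 → 49481 → 148444 → 74222 → 37111 → 111334 → 55667 → 167002 → 83501 → 250504 → 125252 → 62626 → 31313 → 93940 → 46970 → 23485 → 70456 → 35228 → 17614 → 8807 → 26422 → 13211 → 39634 → 19817 → 59452 → 29726 → 14863 → 44590 → 22295 → 66886 → 33443 → 100330 → 50165 → 150496 → 75248 → 37624 → 18812 → 9406 → 4703 → 14110 → 7055 → 21166 → 10583 → 31750 → 15875 → 47626 → 23813 → 71440 → 35720 → 17860 → 8930 → 4465 → 13396 → 6698 → 3349 → 10048 → 5024 → 2512 → 1256 → 628 → 314 → 157 → 472 → 236 → 118 → 59 → 178 → 89 → 268 → 134 → 67 → 202 → 101 → 304 → 152 → 76 → 38 → 19 → 58 → 29 → 88 → 44 → 22 → 11 → 34 → 17 → 52 → 26 → 13 → 40 → 20 → 10 → 5 → 16 → 8 → 4 → 2 → 1
Total steps = 176

176 steps


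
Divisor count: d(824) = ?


824 = 2^3 × 103^1
d(824) = (3+1) × (1+1) = 8

8 divisors


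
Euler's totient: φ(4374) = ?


4374 = 2 × 3^7
Prime factors: 2, 3
φ(4374) = 4374 × (1-1/2) × (1-1/3)
= 4374 × 1/2 × 2/3 = 1458

φ(4374) = 1458


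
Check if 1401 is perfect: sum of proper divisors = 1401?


Proper divisors of 1401: 1, 3, 467
Sum = 1 + 3 + 467 = 471

No, 1401 is not perfect (471 ≠ 1401)


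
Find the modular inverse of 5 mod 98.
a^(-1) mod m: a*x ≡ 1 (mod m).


Use the extended Euclidean algorithm on (98, 5); each row r = 98*s + 5*t:
r=98, s=1, t=0
r=5, s=0, t=1
q=19: r=3, s=1, t=-19   [98*(1) + 5*(-19) = 3]
q=1: r=2, s=-1, t=20   [98*(-1) + 5*(20) = 2]
q=1: r=1, s=2, t=-39   [98*(2) + 5*(-39) = 1]
q=2: r=0, s=-5, t=98   [98*(-5) + 5*(98) = 0]
GCD = 1 with t = -39, so 5*(-39) ≡ 1 (mod 98)
Inverse = -39 mod 98 = 59
Check: 5 * 59 = 295 ≡ 1 (mod 98)

5^(-1) ≡ 59 (mod 98)


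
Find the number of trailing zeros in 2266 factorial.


floor(2266/5) = 453
floor(2266/25) = 90
floor(2266/125) = 18
floor(2266/625) = 3
Total = 564

564 trailing zeros


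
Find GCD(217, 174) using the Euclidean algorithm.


217 = 1 * 174 + 43
174 = 4 * 43 + 2
43 = 21 * 2 + 1
2 = 2 * 1 + 0
GCD = 1


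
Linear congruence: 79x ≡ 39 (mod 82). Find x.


GCD(79, 82) = 1, unique solution
a^(-1) mod 82 = 27
x = 27 * 39 mod 82 = 69

x ≡ 69 (mod 82)


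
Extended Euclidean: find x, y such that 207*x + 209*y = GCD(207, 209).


Tabular extended Euclidean (each row: r = 207*s + 209*t):
r=207, s=1, t=0
r=209, s=0, t=1
q=0: r=207, s=1, t=0   [207*(1) + 209*(0) = 207]
q=1: r=2, s=-1, t=1   [207*(-1) + 209*(1) = 2]
q=103: r=1, s=104, t=-103   [207*(104) + 209*(-103) = 1]
q=2: r=0, s=-209, t=207   [207*(-209) + 209*(207) = 0]
GCD = 1; from the row with r=1: x=104, y=-103
Check: 207*(104) + 209*(-103) = 21528 - 21527 = 1

GCD = 1, x = 104, y = -103


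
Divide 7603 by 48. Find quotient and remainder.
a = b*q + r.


7603 = 48 * 158 + 19
Check: 7584 + 19 = 7603

q = 158, r = 19


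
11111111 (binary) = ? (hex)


11111111 (base 2) = 255 (decimal)
255 (decimal) = FF (base 16)


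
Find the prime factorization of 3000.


3000 / 2 = 1500
1500 / 2 = 750
750 / 2 = 375
375 / 3 = 125
125 / 5 = 25
25 / 5 = 5
5 / 5 = 1
3000 = 2^3 × 3 × 5^3


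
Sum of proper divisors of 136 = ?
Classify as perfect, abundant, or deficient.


Proper divisors: 1, 2, 4, 8, 17, 34, 68
Sum = 1 + 2 + 4 + 8 + 17 + 34 + 68 = 134
134 < 136 → deficient

s(136) = 134 (deficient)


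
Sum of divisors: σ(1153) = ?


Divisors of 1153: 1, 1153
Sum = 1 + 1153 = 1154

σ(1153) = 1154


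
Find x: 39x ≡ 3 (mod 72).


GCD(39, 72) = 3 divides 3
Divide: 13x ≡ 1 (mod 24)
x ≡ 13 (mod 24)


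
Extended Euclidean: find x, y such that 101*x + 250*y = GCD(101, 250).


Tabular extended Euclidean (each row: r = 101*s + 250*t):
r=101, s=1, t=0
r=250, s=0, t=1
q=0: r=101, s=1, t=0   [101*(1) + 250*(0) = 101]
q=2: r=48, s=-2, t=1   [101*(-2) + 250*(1) = 48]
q=2: r=5, s=5, t=-2   [101*(5) + 250*(-2) = 5]
q=9: r=3, s=-47, t=19   [101*(-47) + 250*(19) = 3]
q=1: r=2, s=52, t=-21   [101*(52) + 250*(-21) = 2]
q=1: r=1, s=-99, t=40   [101*(-99) + 250*(40) = 1]
q=2: r=0, s=250, t=-101   [101*(250) + 250*(-101) = 0]
GCD = 1; from the row with r=1: x=-99, y=40
Check: 101*(-99) + 250*(40) = -9999 + 10000 = 1

GCD = 1, x = -99, y = 40


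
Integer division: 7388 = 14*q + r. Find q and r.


7388 = 14 * 527 + 10
Check: 7378 + 10 = 7388

q = 527, r = 10


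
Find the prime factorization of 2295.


2295 / 3 = 765
765 / 3 = 255
255 / 3 = 85
85 / 5 = 17
17 / 17 = 1
2295 = 3^3 × 5 × 17


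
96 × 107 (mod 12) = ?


96 × 107 = 10272
10272 mod 12 = 0


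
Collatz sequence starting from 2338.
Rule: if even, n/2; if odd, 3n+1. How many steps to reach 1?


2338 → 1169 → 3508 → 1754 → 877 → 2632 → 1316 → 658 → 329 → 988 → 494 → 247 → 742 → 371 → 1114 → 557 → 1672 → 836 → 418 → 209 → 628 → 314 → 157 → 472 → 236 → 118 → 59 → 178 → 89 → 268 → 134 → 67 → 202 → 101 → 304 → 152 → 76 → 38 → 19 → 58 → 29 → 88 → 44 → 22 → 11 → 34 → 17 → 52 → 26 → 13 → 40 → 20 → 10 → 5 → 16 → 8 → 4 → 2 → 1
Total steps = 58

58 steps


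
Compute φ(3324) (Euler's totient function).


3324 = 2^2 × 3 × 277
Prime factors: 2, 3, 277
φ(3324) = 3324 × (1-1/2) × (1-1/3) × (1-1/277)
= 3324 × 1/2 × 2/3 × 276/277 = 1104

φ(3324) = 1104


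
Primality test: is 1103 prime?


Check divisors up to sqrt(1103) = 33.2114
No divisors found.
1103 is prime.

Yes, 1103 is prime


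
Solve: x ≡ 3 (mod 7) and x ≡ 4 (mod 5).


M = 7*5 = 35
M1 = M/7 = 5, M2 = M/5 = 7
M1^(-1) mod 7 = 3, M2^(-1) mod 5 = 3
x = 3*5*3 + 4*7*3 = 129
129 mod 35 = 24
Check: 24 mod 7 = 3 ✓, 24 mod 5 = 4 ✓

x ≡ 24 (mod 35)


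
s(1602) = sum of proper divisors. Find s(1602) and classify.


Proper divisors: 1, 2, 3, 6, 9, 18, 89, 178, 267, 534, 801
Sum = 1 + 2 + 3 + 6 + 9 + 18 + 89 + 178 + 267 + 534 + 801 = 1908
1908 > 1602 → abundant

s(1602) = 1908 (abundant)


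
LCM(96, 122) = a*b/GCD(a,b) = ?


GCD(96, 122) = 2
LCM = 96*122/2 = 11712/2 = 5856

LCM = 5856


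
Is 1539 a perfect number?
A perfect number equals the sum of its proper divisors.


Proper divisors of 1539: 1, 3, 9, 19, 27, 57, 81, 171, 513
Sum = 1 + 3 + 9 + 19 + 27 + 57 + 81 + 171 + 513 = 881

No, 1539 is not perfect (881 ≠ 1539)


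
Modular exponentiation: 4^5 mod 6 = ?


4^1 mod 6 = 4
4^2 mod 6 = 4
4^3 mod 6 = 4
4^4 mod 6 = 4
4^5 mod 6 = 4


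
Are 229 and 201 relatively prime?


Euclidean algorithm:
229 = 1 * 201 + 28
201 = 7 * 28 + 5
28 = 5 * 5 + 3
5 = 1 * 3 + 2
3 = 1 * 2 + 1
2 = 2 * 1 + 0
GCD(229, 201) = 1

Yes, coprime (GCD = 1)


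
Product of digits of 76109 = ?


7 × 6 × 1 × 0 × 9 = 0


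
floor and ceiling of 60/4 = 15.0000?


60/4 = 15.0000
floor = 15
ceil = 15

floor = 15, ceil = 15


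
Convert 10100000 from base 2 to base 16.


10100000 (base 2) = 160 (decimal)
160 (decimal) = A0 (base 16)


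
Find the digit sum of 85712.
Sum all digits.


8 + 5 + 7 + 1 + 2 = 23


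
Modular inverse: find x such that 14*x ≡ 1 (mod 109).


Use the extended Euclidean algorithm on (109, 14); each row r = 109*s + 14*t:
r=109, s=1, t=0
r=14, s=0, t=1
q=7: r=11, s=1, t=-7   [109*(1) + 14*(-7) = 11]
q=1: r=3, s=-1, t=8   [109*(-1) + 14*(8) = 3]
q=3: r=2, s=4, t=-31   [109*(4) + 14*(-31) = 2]
q=1: r=1, s=-5, t=39   [109*(-5) + 14*(39) = 1]
q=2: r=0, s=14, t=-109   [109*(14) + 14*(-109) = 0]
GCD = 1 with t = 39, so 14*(39) ≡ 1 (mod 109)
Inverse = 39 mod 109 = 39
Check: 14 * 39 = 546 ≡ 1 (mod 109)

14^(-1) ≡ 39 (mod 109)


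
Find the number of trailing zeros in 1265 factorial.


floor(1265/5) = 253
floor(1265/25) = 50
floor(1265/125) = 10
floor(1265/625) = 2
Total = 315

315 trailing zeros


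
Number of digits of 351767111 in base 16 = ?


351767111 in base 16 = 14F78A47
Number of digits = 8

8 digits (base 16)


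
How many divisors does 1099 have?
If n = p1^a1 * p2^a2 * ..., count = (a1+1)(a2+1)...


1099 = 7^1 × 157^1
d(1099) = (1+1) × (1+1) = 4

4 divisors


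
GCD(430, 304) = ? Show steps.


430 = 1 * 304 + 126
304 = 2 * 126 + 52
126 = 2 * 52 + 22
52 = 2 * 22 + 8
22 = 2 * 8 + 6
8 = 1 * 6 + 2
6 = 3 * 2 + 0
GCD = 2


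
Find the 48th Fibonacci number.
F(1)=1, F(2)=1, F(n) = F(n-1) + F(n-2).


Sequence: 1, 1, 2, 3, 5, 8, 13, 21, 34, 55, 89, 144, 233, 377, 610, 987, 1597, 2584, 4181, 6765, 10946, 17711, 28657, 46368, 75025, 121393, 196418, 317811, 514229, 832040, 1346269, 2178309, 3524578, 5702887, 9227465, 14930352, 24157817, 39088169, 63245986, 102334155, 165580141, 267914296, 433494437, 701408733, 1134903170, 1836311903, 2971215073, 4807526976
F(48) = 4807526976


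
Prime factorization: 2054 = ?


2054 / 2 = 1027
1027 / 13 = 79
79 / 79 = 1
2054 = 2 × 13 × 79


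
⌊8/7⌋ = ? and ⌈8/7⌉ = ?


8/7 = 1.1429
floor = 1
ceil = 2

floor = 1, ceil = 2


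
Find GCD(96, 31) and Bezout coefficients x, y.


Tabular extended Euclidean (each row: r = 96*s + 31*t):
r=96, s=1, t=0
r=31, s=0, t=1
q=3: r=3, s=1, t=-3   [96*(1) + 31*(-3) = 3]
q=10: r=1, s=-10, t=31   [96*(-10) + 31*(31) = 1]
q=3: r=0, s=31, t=-96   [96*(31) + 31*(-96) = 0]
GCD = 1; from the row with r=1: x=-10, y=31
Check: 96*(-10) + 31*(31) = -960 + 961 = 1

GCD = 1, x = -10, y = 31


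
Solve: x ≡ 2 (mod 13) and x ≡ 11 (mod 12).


M = 13*12 = 156
M1 = M/13 = 12, M2 = M/12 = 13
M1^(-1) mod 13 = 12, M2^(-1) mod 12 = 1
x = 2*12*12 + 11*13*1 = 431
431 mod 156 = 119
Check: 119 mod 13 = 2 ✓, 119 mod 12 = 11 ✓

x ≡ 119 (mod 156)


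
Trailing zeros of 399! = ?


floor(399/5) = 79
floor(399/25) = 15
floor(399/125) = 3
Total = 97

97 trailing zeros


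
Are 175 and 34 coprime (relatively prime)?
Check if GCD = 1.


Euclidean algorithm:
175 = 5 * 34 + 5
34 = 6 * 5 + 4
5 = 1 * 4 + 1
4 = 4 * 1 + 0
GCD(175, 34) = 1

Yes, coprime (GCD = 1)


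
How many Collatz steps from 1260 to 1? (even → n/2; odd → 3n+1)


1260 → 630 → 315 → 946 → 473 → 1420 → 710 → 355 → 1066 → 533 → 1600 → 800 → 400 → 200 → 100 → 50 → 25 → 76 → 38 → 19 → 58 → 29 → 88 → 44 → 22 → 11 → 34 → 17 → 52 → 26 → 13 → 40 → 20 → 10 → 5 → 16 → 8 → 4 → 2 → 1
Total steps = 39

39 steps


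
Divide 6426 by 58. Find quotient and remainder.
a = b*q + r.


6426 = 58 * 110 + 46
Check: 6380 + 46 = 6426

q = 110, r = 46


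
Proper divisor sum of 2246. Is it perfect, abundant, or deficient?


Proper divisors: 1, 2, 1123
Sum = 1 + 2 + 1123 = 1126
1126 < 2246 → deficient

s(2246) = 1126 (deficient)


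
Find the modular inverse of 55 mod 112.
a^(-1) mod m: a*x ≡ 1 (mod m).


Use the extended Euclidean algorithm on (112, 55); each row r = 112*s + 55*t:
r=112, s=1, t=0
r=55, s=0, t=1
q=2: r=2, s=1, t=-2   [112*(1) + 55*(-2) = 2]
q=27: r=1, s=-27, t=55   [112*(-27) + 55*(55) = 1]
q=2: r=0, s=55, t=-112   [112*(55) + 55*(-112) = 0]
GCD = 1 with t = 55, so 55*(55) ≡ 1 (mod 112)
Inverse = 55 mod 112 = 55
Check: 55 * 55 = 3025 ≡ 1 (mod 112)

55^(-1) ≡ 55 (mod 112)


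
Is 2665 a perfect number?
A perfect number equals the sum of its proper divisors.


Proper divisors of 2665: 1, 5, 13, 41, 65, 205, 533
Sum = 1 + 5 + 13 + 41 + 65 + 205 + 533 = 863

No, 2665 is not perfect (863 ≠ 2665)


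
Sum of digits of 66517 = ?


6 + 6 + 5 + 1 + 7 = 25


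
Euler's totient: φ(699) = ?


699 = 3 × 233
Prime factors: 3, 233
φ(699) = 699 × (1-1/3) × (1-1/233)
= 699 × 2/3 × 232/233 = 464

φ(699) = 464


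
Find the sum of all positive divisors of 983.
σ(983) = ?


Divisors of 983: 1, 983
Sum = 1 + 983 = 984

σ(983) = 984


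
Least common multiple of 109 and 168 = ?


GCD(109, 168) = 1
LCM = 109*168/1 = 18312/1 = 18312

LCM = 18312


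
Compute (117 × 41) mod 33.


117 × 41 = 4797
4797 mod 33 = 12


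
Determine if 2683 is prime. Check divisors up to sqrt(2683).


Check divisors up to sqrt(2683) = 51.7977
No divisors found.
2683 is prime.

Yes, 2683 is prime


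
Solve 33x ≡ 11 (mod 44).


GCD(33, 44) = 11 divides 11
Divide: 3x ≡ 1 (mod 4)
x ≡ 3 (mod 4)


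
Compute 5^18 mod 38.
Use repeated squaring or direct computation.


5^1 mod 38 = 5
5^2 mod 38 = 25
5^3 mod 38 = 11
5^4 mod 38 = 17
5^5 mod 38 = 9
5^6 mod 38 = 7
5^7 mod 38 = 35
5^8 mod 38 = 23
5^9 mod 38 = 1
5^10 mod 38 = 5
5^11 mod 38 = 25
5^12 mod 38 = 11
5^13 mod 38 = 17
5^14 mod 38 = 9
5^15 mod 38 = 7
5^16 mod 38 = 35
5^17 mod 38 = 23
5^18 mod 38 = 1


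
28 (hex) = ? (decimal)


28 (base 16) = 40 (decimal)
40 (decimal) = 40 (base 10)


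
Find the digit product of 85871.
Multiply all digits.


8 × 5 × 8 × 7 × 1 = 2240


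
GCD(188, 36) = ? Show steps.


188 = 5 * 36 + 8
36 = 4 * 8 + 4
8 = 2 * 4 + 0
GCD = 4


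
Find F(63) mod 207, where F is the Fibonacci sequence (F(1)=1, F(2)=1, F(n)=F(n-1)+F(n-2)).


F(k) mod 207 for k=1..63:
1, 1, 2, 3, 5, 8, 13, 21, 34, 55, 89, 144, 26, 170, 196, 159, 148, 100, 41, 141, 182, 116, 91, 0, 91, 91, 182, 66, 41, 107, 148, 48, 196, 37, 26, 63, 89, 152, 34, 186, 13, 199, 5, 204, 2, 206, 1, 0, 1, 1, 2, 3, 5, 8, 13, 21, 34, 55, 89, 144, 26, 170, 196
F(63) mod 207 = 196


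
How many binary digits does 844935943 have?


844935943 in base 2 = 110010010111001011001100000111
Number of digits = 30

30 digits (base 2)


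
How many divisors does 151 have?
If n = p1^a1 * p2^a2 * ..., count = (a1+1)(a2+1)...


151 = 151^1
d(151) = (1+1) = 2

2 divisors


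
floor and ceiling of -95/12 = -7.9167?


-95/12 = -7.9167
floor = -8
ceil = -7

floor = -8, ceil = -7


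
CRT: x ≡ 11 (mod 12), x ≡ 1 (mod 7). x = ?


M = 12*7 = 84
M1 = M/12 = 7, M2 = M/7 = 12
M1^(-1) mod 12 = 7, M2^(-1) mod 7 = 3
x = 11*7*7 + 1*12*3 = 575
575 mod 84 = 71
Check: 71 mod 12 = 11 ✓, 71 mod 7 = 1 ✓

x ≡ 71 (mod 84)


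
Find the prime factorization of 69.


69 / 3 = 23
23 / 23 = 1
69 = 3 × 23


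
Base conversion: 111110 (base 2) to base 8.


111110 (base 2) = 62 (decimal)
62 (decimal) = 76 (base 8)


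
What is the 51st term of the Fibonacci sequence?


Sequence: 1, 1, 2, 3, 5, 8, 13, 21, 34, 55, 89, 144, 233, 377, 610, 987, 1597, 2584, 4181, 6765, 10946, 17711, 28657, 46368, 75025, 121393, 196418, 317811, 514229, 832040, 1346269, 2178309, 3524578, 5702887, 9227465, 14930352, 24157817, 39088169, 63245986, 102334155, 165580141, 267914296, 433494437, 701408733, 1134903170, 1836311903, 2971215073, 4807526976, 7778742049, 12586269025, 20365011074
F(51) = 20365011074


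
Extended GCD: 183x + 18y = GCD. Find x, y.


Tabular extended Euclidean (each row: r = 183*s + 18*t):
r=183, s=1, t=0
r=18, s=0, t=1
q=10: r=3, s=1, t=-10   [183*(1) + 18*(-10) = 3]
q=6: r=0, s=-6, t=61   [183*(-6) + 18*(61) = 0]
GCD = 3; from the row with r=3: x=1, y=-10
Check: 183*(1) + 18*(-10) = 183 - 180 = 3

GCD = 3, x = 1, y = -10


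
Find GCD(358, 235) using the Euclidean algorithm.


358 = 1 * 235 + 123
235 = 1 * 123 + 112
123 = 1 * 112 + 11
112 = 10 * 11 + 2
11 = 5 * 2 + 1
2 = 2 * 1 + 0
GCD = 1


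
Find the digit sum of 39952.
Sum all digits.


3 + 9 + 9 + 5 + 2 = 28


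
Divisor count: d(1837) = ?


1837 = 11^1 × 167^1
d(1837) = (1+1) × (1+1) = 4

4 divisors


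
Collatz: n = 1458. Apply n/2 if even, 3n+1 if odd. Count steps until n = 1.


1458 → 729 → 2188 → 1094 → 547 → 1642 → 821 → 2464 → 1232 → 616 → 308 → 154 → 77 → 232 → 116 → 58 → 29 → 88 → 44 → 22 → 11 → 34 → 17 → 52 → 26 → 13 → 40 → 20 → 10 → 5 → 16 → 8 → 4 → 2 → 1
Total steps = 34

34 steps


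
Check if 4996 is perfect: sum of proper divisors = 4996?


Proper divisors of 4996: 1, 2, 4, 1249, 2498
Sum = 1 + 2 + 4 + 1249 + 2498 = 3754

No, 4996 is not perfect (3754 ≠ 4996)


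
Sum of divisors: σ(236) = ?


Divisors of 236: 1, 2, 4, 59, 118, 236
Sum = 1 + 2 + 4 + 59 + 118 + 236 = 420

σ(236) = 420


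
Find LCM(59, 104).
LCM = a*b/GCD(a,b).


GCD(59, 104) = 1
LCM = 59*104/1 = 6136/1 = 6136

LCM = 6136


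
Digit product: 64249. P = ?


6 × 4 × 2 × 4 × 9 = 1728


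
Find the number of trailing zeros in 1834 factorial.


floor(1834/5) = 366
floor(1834/25) = 73
floor(1834/125) = 14
floor(1834/625) = 2
Total = 455

455 trailing zeros


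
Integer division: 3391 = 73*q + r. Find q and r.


3391 = 73 * 46 + 33
Check: 3358 + 33 = 3391

q = 46, r = 33


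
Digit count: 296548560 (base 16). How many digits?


296548560 in base 16 = 11ACF8D0
Number of digits = 8

8 digits (base 16)


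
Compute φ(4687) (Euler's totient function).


4687 = 43 × 109
Prime factors: 43, 109
φ(4687) = 4687 × (1-1/43) × (1-1/109)
= 4687 × 42/43 × 108/109 = 4536

φ(4687) = 4536


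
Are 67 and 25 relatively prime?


Euclidean algorithm:
67 = 2 * 25 + 17
25 = 1 * 17 + 8
17 = 2 * 8 + 1
8 = 8 * 1 + 0
GCD(67, 25) = 1

Yes, coprime (GCD = 1)


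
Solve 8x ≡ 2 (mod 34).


GCD(8, 34) = 2 divides 2
Divide: 4x ≡ 1 (mod 17)
x ≡ 13 (mod 17)


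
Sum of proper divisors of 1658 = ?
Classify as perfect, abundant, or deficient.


Proper divisors: 1, 2, 829
Sum = 1 + 2 + 829 = 832
832 < 1658 → deficient

s(1658) = 832 (deficient)


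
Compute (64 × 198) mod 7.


64 × 198 = 12672
12672 mod 7 = 2


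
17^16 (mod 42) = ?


17^1 mod 42 = 17
17^2 mod 42 = 37
17^3 mod 42 = 41
17^4 mod 42 = 25
17^5 mod 42 = 5
17^6 mod 42 = 1
17^7 mod 42 = 17
17^8 mod 42 = 37
17^9 mod 42 = 41
17^10 mod 42 = 25
17^11 mod 42 = 5
17^12 mod 42 = 1
17^13 mod 42 = 17
17^14 mod 42 = 37
17^15 mod 42 = 41
17^16 mod 42 = 25


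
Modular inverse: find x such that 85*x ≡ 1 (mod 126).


Use the extended Euclidean algorithm on (126, 85); each row r = 126*s + 85*t:
r=126, s=1, t=0
r=85, s=0, t=1
q=1: r=41, s=1, t=-1   [126*(1) + 85*(-1) = 41]
q=2: r=3, s=-2, t=3   [126*(-2) + 85*(3) = 3]
q=13: r=2, s=27, t=-40   [126*(27) + 85*(-40) = 2]
q=1: r=1, s=-29, t=43   [126*(-29) + 85*(43) = 1]
q=2: r=0, s=85, t=-126   [126*(85) + 85*(-126) = 0]
GCD = 1 with t = 43, so 85*(43) ≡ 1 (mod 126)
Inverse = 43 mod 126 = 43
Check: 85 * 43 = 3655 ≡ 1 (mod 126)

85^(-1) ≡ 43 (mod 126)


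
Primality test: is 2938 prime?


2938 / 2 = 1469 (exact division)
2938 is NOT prime.

No, 2938 is not prime
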